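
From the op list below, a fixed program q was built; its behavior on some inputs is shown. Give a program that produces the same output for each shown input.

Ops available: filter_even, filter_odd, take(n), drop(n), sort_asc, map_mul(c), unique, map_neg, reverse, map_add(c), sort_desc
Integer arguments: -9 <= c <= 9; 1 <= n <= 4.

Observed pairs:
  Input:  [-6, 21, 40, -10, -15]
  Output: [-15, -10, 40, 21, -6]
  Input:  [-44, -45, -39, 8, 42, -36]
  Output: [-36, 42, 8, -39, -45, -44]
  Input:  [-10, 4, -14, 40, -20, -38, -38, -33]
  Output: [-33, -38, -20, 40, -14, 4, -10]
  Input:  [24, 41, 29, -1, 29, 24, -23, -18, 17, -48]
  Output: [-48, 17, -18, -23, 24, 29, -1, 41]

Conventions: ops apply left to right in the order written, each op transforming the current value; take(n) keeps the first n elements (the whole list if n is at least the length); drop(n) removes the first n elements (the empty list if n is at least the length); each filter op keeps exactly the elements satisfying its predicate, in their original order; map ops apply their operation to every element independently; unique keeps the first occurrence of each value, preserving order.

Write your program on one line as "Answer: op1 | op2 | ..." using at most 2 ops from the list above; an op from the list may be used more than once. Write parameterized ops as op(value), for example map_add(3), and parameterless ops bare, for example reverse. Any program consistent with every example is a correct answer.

reverse | unique

Check, running the answer program on each example:
  [-6, 21, 40, -10, -15] -> [-15, -10, 40, 21, -6] -> [-15, -10, 40, 21, -6]
  [-44, -45, -39, 8, 42, -36] -> [-36, 42, 8, -39, -45, -44] -> [-36, 42, 8, -39, -45, -44]
  [-10, 4, -14, 40, -20, -38, -38, -33] -> [-33, -38, -38, -20, 40, -14, 4, -10] -> [-33, -38, -20, 40, -14, 4, -10]
  [24, 41, 29, -1, 29, 24, -23, -18, 17, -48] -> [-48, 17, -18, -23, 24, 29, -1, 29, 41, 24] -> [-48, 17, -18, -23, 24, 29, -1, 41]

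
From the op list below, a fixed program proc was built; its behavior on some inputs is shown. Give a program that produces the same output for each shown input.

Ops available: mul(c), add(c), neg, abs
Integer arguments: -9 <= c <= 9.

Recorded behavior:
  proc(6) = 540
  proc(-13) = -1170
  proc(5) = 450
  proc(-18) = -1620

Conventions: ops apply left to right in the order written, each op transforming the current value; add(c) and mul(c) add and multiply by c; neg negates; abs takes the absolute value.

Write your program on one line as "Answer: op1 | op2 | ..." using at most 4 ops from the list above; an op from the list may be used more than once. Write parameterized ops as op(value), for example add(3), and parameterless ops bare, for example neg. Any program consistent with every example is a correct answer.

mul(5) | mul(3) | mul(6)

Check, running the answer program on each example:
  6 -> 30 -> 90 -> 540
  -13 -> -65 -> -195 -> -1170
  5 -> 25 -> 75 -> 450
  -18 -> -90 -> -270 -> -1620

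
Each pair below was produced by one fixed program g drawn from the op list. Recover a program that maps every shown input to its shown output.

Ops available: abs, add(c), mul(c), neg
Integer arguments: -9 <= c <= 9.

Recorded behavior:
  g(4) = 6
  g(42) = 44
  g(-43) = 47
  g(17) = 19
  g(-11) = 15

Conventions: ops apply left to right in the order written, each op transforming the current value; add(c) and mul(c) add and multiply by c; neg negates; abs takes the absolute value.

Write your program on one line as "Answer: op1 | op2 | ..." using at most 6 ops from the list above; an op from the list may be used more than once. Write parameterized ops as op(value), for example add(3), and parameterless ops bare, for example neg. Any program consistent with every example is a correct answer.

add(-5) | add(4) | abs | neg | add(-3) | neg

Check, running the answer program on each example:
  4 -> -1 -> 3 -> 3 -> -3 -> -6 -> 6
  42 -> 37 -> 41 -> 41 -> -41 -> -44 -> 44
  -43 -> -48 -> -44 -> 44 -> -44 -> -47 -> 47
  17 -> 12 -> 16 -> 16 -> -16 -> -19 -> 19
  -11 -> -16 -> -12 -> 12 -> -12 -> -15 -> 15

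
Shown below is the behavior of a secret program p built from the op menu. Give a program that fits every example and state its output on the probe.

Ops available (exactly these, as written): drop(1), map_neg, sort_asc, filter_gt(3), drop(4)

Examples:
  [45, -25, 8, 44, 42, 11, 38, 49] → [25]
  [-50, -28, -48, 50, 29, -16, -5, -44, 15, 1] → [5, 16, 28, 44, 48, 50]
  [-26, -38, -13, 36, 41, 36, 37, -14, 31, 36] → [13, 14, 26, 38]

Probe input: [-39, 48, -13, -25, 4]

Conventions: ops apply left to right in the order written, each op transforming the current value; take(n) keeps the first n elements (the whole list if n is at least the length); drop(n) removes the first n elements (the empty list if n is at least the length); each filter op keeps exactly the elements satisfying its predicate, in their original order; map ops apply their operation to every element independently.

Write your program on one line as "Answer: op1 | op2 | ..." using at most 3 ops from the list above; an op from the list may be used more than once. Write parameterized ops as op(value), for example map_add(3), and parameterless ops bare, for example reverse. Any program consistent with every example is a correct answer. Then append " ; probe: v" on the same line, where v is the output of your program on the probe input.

map_neg | sort_asc | filter_gt(3) ; probe: [13, 25, 39]

Check, running the answer program on each example:
  [45, -25, 8, 44, 42, 11, 38, 49] -> [-45, 25, -8, -44, -42, -11, -38, -49] -> [-49, -45, -44, -42, -38, -11, -8, 25] -> [25]
  [-50, -28, -48, 50, 29, -16, -5, -44, 15, 1] -> [50, 28, 48, -50, -29, 16, 5, 44, -15, -1] -> [-50, -29, -15, -1, 5, 16, 28, 44, 48, 50] -> [5, 16, 28, 44, 48, 50]
  [-26, -38, -13, 36, 41, 36, 37, -14, 31, 36] -> [26, 38, 13, -36, -41, -36, -37, 14, -31, -36] -> [-41, -37, -36, -36, -36, -31, 13, 14, 26, 38] -> [13, 14, 26, 38]
  probe: [-39, 48, -13, -25, 4] -> [39, -48, 13, 25, -4] -> [-48, -4, 13, 25, 39] -> [13, 25, 39]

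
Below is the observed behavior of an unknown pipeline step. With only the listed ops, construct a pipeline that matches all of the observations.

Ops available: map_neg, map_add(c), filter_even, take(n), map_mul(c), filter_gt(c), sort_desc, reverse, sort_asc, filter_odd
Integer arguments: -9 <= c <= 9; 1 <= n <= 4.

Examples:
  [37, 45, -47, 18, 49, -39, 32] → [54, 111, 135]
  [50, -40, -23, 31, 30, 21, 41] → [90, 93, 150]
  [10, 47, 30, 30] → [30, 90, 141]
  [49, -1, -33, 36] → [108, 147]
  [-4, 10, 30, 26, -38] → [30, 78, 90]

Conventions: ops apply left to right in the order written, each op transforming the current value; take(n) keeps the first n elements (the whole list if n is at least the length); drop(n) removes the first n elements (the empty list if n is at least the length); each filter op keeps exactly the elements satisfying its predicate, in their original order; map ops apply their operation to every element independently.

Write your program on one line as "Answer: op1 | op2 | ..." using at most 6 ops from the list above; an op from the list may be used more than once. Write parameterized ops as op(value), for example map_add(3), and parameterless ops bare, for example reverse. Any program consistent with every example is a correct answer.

filter_gt(0) | map_neg | map_mul(-3) | take(3) | sort_desc | reverse

Check, running the answer program on each example:
  [37, 45, -47, 18, 49, -39, 32] -> [37, 45, 18, 49, 32] -> [-37, -45, -18, -49, -32] -> [111, 135, 54, 147, 96] -> [111, 135, 54] -> [135, 111, 54] -> [54, 111, 135]
  [50, -40, -23, 31, 30, 21, 41] -> [50, 31, 30, 21, 41] -> [-50, -31, -30, -21, -41] -> [150, 93, 90, 63, 123] -> [150, 93, 90] -> [150, 93, 90] -> [90, 93, 150]
  [10, 47, 30, 30] -> [10, 47, 30, 30] -> [-10, -47, -30, -30] -> [30, 141, 90, 90] -> [30, 141, 90] -> [141, 90, 30] -> [30, 90, 141]
  [49, -1, -33, 36] -> [49, 36] -> [-49, -36] -> [147, 108] -> [147, 108] -> [147, 108] -> [108, 147]
  [-4, 10, 30, 26, -38] -> [10, 30, 26] -> [-10, -30, -26] -> [30, 90, 78] -> [30, 90, 78] -> [90, 78, 30] -> [30, 78, 90]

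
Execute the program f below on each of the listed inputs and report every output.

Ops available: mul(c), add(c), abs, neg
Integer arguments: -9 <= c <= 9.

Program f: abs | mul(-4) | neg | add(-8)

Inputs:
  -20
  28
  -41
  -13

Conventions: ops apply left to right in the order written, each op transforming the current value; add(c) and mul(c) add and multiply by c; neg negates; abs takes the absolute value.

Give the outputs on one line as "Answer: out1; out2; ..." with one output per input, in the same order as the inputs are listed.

Execution, op by op:
  -20 -> 20 -> -80 -> 80 -> 72
  28 -> 28 -> -112 -> 112 -> 104
  -41 -> 41 -> -164 -> 164 -> 156
  -13 -> 13 -> -52 -> 52 -> 44

72; 104; 156; 44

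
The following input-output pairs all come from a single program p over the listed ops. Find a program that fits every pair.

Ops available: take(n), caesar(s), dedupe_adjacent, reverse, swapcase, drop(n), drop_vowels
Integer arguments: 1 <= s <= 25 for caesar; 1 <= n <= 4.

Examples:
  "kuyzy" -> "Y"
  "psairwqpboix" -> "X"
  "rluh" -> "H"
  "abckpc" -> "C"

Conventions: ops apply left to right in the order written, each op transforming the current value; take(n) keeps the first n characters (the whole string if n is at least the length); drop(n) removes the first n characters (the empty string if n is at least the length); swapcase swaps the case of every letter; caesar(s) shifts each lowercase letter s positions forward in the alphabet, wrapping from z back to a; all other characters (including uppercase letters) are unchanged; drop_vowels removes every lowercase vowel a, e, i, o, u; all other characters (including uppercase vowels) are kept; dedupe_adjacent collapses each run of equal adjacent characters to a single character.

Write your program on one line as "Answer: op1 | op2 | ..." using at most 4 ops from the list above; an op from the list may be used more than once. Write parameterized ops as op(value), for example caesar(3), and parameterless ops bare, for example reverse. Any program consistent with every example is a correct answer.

reverse | take(3) | swapcase | take(1)

Check, running the answer program on each example:
  "kuyzy" -> "yzyuk" -> "yzy" -> "YZY" -> "Y"
  "psairwqpboix" -> "xiobpqwriasp" -> "xio" -> "XIO" -> "X"
  "rluh" -> "hulr" -> "hul" -> "HUL" -> "H"
  "abckpc" -> "cpkcba" -> "cpk" -> "CPK" -> "C"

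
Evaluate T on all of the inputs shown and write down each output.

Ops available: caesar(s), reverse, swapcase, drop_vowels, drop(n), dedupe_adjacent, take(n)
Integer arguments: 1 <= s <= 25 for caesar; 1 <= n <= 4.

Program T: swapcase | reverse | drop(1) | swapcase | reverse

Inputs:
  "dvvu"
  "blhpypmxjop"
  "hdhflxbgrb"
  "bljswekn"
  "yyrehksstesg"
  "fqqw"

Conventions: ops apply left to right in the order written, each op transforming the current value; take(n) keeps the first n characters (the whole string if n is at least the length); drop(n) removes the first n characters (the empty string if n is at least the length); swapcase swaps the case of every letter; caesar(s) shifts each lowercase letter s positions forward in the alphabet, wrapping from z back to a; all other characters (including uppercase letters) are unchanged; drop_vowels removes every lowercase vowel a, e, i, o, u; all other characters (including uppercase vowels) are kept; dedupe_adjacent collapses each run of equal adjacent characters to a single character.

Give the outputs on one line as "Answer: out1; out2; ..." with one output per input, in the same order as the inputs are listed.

"dvv"; "blhpypmxjo"; "hdhflxbgr"; "bljswek"; "yyrehksstes"; "fqq"

Execution, op by op:
  "dvvu" -> "DVVU" -> "UVVD" -> "VVD" -> "vvd" -> "dvv"
  "blhpypmxjop" -> "BLHPYPMXJOP" -> "POJXMPYPHLB" -> "OJXMPYPHLB" -> "ojxmpyphlb" -> "blhpypmxjo"
  "hdhflxbgrb" -> "HDHFLXBGRB" -> "BRGBXLFHDH" -> "RGBXLFHDH" -> "rgbxlfhdh" -> "hdhflxbgr"
  "bljswekn" -> "BLJSWEKN" -> "NKEWSJLB" -> "KEWSJLB" -> "kewsjlb" -> "bljswek"
  "yyrehksstesg" -> "YYREHKSSTESG" -> "GSETSSKHERYY" -> "SETSSKHERYY" -> "setsskheryy" -> "yyrehksstes"
  "fqqw" -> "FQQW" -> "WQQF" -> "QQF" -> "qqf" -> "fqq"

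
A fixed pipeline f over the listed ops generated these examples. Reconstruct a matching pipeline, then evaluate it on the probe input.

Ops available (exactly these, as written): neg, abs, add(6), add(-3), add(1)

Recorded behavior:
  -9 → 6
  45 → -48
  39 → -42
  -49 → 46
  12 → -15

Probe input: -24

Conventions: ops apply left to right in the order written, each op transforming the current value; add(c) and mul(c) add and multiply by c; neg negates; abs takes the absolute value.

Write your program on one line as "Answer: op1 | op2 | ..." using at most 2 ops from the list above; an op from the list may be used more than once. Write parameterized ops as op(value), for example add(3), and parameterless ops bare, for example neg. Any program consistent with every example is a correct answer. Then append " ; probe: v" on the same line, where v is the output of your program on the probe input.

neg | add(-3) ; probe: 21

Check, running the answer program on each example:
  -9 -> 9 -> 6
  45 -> -45 -> -48
  39 -> -39 -> -42
  -49 -> 49 -> 46
  12 -> -12 -> -15
  probe: -24 -> 24 -> 21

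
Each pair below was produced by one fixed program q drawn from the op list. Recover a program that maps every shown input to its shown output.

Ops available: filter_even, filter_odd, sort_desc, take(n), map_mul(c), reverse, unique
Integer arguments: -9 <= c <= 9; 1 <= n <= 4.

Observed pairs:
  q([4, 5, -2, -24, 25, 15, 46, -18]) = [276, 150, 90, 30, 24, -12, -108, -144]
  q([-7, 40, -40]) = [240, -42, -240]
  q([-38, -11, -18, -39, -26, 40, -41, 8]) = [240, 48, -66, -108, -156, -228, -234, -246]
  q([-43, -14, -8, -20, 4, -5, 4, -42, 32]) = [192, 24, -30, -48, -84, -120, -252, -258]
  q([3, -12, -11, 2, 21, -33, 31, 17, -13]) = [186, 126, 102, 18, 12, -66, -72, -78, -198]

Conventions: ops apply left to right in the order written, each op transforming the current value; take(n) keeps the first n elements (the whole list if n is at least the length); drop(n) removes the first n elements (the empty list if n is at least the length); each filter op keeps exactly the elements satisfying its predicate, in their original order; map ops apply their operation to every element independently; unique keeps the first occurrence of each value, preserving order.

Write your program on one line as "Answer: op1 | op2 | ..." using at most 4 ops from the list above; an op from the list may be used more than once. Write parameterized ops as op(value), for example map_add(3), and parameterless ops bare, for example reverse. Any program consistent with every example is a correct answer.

map_mul(6) | unique | reverse | sort_desc

Check, running the answer program on each example:
  [4, 5, -2, -24, 25, 15, 46, -18] -> [24, 30, -12, -144, 150, 90, 276, -108] -> [24, 30, -12, -144, 150, 90, 276, -108] -> [-108, 276, 90, 150, -144, -12, 30, 24] -> [276, 150, 90, 30, 24, -12, -108, -144]
  [-7, 40, -40] -> [-42, 240, -240] -> [-42, 240, -240] -> [-240, 240, -42] -> [240, -42, -240]
  [-38, -11, -18, -39, -26, 40, -41, 8] -> [-228, -66, -108, -234, -156, 240, -246, 48] -> [-228, -66, -108, -234, -156, 240, -246, 48] -> [48, -246, 240, -156, -234, -108, -66, -228] -> [240, 48, -66, -108, -156, -228, -234, -246]
  [-43, -14, -8, -20, 4, -5, 4, -42, 32] -> [-258, -84, -48, -120, 24, -30, 24, -252, 192] -> [-258, -84, -48, -120, 24, -30, -252, 192] -> [192, -252, -30, 24, -120, -48, -84, -258] -> [192, 24, -30, -48, -84, -120, -252, -258]
  [3, -12, -11, 2, 21, -33, 31, 17, -13] -> [18, -72, -66, 12, 126, -198, 186, 102, -78] -> [18, -72, -66, 12, 126, -198, 186, 102, -78] -> [-78, 102, 186, -198, 126, 12, -66, -72, 18] -> [186, 126, 102, 18, 12, -66, -72, -78, -198]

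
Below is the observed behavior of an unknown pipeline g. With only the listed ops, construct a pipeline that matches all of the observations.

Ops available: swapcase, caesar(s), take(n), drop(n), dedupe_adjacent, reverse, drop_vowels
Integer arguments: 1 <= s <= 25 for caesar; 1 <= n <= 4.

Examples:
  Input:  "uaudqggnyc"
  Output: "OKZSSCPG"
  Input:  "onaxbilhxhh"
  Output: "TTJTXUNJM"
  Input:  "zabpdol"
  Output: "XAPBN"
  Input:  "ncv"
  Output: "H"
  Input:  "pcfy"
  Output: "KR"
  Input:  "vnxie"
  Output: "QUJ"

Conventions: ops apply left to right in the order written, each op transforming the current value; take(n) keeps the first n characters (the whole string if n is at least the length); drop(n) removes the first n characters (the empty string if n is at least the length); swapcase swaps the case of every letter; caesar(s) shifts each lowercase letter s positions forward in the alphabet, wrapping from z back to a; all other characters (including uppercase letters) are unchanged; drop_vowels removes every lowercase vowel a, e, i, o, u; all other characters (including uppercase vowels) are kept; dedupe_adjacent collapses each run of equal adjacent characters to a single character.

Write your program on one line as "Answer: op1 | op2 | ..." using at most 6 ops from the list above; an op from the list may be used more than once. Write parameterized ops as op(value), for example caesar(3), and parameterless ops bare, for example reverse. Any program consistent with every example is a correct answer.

drop(2) | reverse | caesar(25) | caesar(13) | swapcase

Check, running the answer program on each example:
  "uaudqggnyc" -> "udqggnyc" -> "cynggqdu" -> "bxmffpct" -> "okzsscpg" -> "OKZSSCPG"
  "onaxbilhxhh" -> "axbilhxhh" -> "hhxhlibxa" -> "ggwgkhawz" -> "ttjtxunjm" -> "TTJTXUNJM"
  "zabpdol" -> "bpdol" -> "lodpb" -> "kncoa" -> "xapbn" -> "XAPBN"
  "ncv" -> "v" -> "v" -> "u" -> "h" -> "H"
  "pcfy" -> "fy" -> "yf" -> "xe" -> "kr" -> "KR"
  "vnxie" -> "xie" -> "eix" -> "dhw" -> "quj" -> "QUJ"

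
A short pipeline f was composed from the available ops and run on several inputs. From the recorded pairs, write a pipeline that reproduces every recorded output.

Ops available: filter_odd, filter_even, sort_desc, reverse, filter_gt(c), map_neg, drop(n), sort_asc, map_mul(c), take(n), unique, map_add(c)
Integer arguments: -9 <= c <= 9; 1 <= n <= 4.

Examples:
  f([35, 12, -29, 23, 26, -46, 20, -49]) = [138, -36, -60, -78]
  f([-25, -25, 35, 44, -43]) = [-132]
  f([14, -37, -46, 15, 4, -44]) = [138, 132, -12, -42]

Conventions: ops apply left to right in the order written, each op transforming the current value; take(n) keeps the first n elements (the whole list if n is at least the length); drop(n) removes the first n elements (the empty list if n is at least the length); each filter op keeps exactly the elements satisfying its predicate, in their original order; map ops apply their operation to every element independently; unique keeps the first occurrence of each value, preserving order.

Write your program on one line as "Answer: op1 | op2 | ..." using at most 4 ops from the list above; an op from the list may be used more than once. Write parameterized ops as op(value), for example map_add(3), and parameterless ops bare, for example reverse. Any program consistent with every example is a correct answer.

map_mul(-3) | filter_even | reverse | sort_desc

Check, running the answer program on each example:
  [35, 12, -29, 23, 26, -46, 20, -49] -> [-105, -36, 87, -69, -78, 138, -60, 147] -> [-36, -78, 138, -60] -> [-60, 138, -78, -36] -> [138, -36, -60, -78]
  [-25, -25, 35, 44, -43] -> [75, 75, -105, -132, 129] -> [-132] -> [-132] -> [-132]
  [14, -37, -46, 15, 4, -44] -> [-42, 111, 138, -45, -12, 132] -> [-42, 138, -12, 132] -> [132, -12, 138, -42] -> [138, 132, -12, -42]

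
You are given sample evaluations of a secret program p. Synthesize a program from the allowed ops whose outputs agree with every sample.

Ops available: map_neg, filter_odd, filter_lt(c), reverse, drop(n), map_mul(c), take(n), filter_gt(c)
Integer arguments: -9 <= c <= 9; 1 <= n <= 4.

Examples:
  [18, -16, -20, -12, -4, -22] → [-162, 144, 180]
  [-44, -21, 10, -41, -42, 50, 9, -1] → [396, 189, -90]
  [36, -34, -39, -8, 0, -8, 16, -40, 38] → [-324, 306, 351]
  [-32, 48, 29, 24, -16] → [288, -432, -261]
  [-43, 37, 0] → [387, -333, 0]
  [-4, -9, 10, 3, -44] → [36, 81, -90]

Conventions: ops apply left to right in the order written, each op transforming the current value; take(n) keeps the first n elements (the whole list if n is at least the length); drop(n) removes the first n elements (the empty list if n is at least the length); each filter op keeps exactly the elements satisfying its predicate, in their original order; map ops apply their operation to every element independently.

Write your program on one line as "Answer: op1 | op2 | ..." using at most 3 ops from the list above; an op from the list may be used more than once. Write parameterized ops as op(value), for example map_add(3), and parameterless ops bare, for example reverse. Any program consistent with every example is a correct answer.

map_mul(9) | map_neg | take(3)

Check, running the answer program on each example:
  [18, -16, -20, -12, -4, -22] -> [162, -144, -180, -108, -36, -198] -> [-162, 144, 180, 108, 36, 198] -> [-162, 144, 180]
  [-44, -21, 10, -41, -42, 50, 9, -1] -> [-396, -189, 90, -369, -378, 450, 81, -9] -> [396, 189, -90, 369, 378, -450, -81, 9] -> [396, 189, -90]
  [36, -34, -39, -8, 0, -8, 16, -40, 38] -> [324, -306, -351, -72, 0, -72, 144, -360, 342] -> [-324, 306, 351, 72, 0, 72, -144, 360, -342] -> [-324, 306, 351]
  [-32, 48, 29, 24, -16] -> [-288, 432, 261, 216, -144] -> [288, -432, -261, -216, 144] -> [288, -432, -261]
  [-43, 37, 0] -> [-387, 333, 0] -> [387, -333, 0] -> [387, -333, 0]
  [-4, -9, 10, 3, -44] -> [-36, -81, 90, 27, -396] -> [36, 81, -90, -27, 396] -> [36, 81, -90]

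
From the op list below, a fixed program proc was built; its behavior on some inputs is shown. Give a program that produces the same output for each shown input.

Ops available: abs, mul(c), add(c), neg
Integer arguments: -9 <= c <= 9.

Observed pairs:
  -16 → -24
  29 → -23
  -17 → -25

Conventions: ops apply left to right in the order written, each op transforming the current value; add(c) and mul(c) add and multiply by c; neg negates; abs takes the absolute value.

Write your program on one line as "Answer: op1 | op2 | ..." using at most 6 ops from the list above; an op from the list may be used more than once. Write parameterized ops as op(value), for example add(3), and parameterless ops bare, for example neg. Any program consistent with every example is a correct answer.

add(-3) | neg | add(4) | abs | neg | add(-1)

Check, running the answer program on each example:
  -16 -> -19 -> 19 -> 23 -> 23 -> -23 -> -24
  29 -> 26 -> -26 -> -22 -> 22 -> -22 -> -23
  -17 -> -20 -> 20 -> 24 -> 24 -> -24 -> -25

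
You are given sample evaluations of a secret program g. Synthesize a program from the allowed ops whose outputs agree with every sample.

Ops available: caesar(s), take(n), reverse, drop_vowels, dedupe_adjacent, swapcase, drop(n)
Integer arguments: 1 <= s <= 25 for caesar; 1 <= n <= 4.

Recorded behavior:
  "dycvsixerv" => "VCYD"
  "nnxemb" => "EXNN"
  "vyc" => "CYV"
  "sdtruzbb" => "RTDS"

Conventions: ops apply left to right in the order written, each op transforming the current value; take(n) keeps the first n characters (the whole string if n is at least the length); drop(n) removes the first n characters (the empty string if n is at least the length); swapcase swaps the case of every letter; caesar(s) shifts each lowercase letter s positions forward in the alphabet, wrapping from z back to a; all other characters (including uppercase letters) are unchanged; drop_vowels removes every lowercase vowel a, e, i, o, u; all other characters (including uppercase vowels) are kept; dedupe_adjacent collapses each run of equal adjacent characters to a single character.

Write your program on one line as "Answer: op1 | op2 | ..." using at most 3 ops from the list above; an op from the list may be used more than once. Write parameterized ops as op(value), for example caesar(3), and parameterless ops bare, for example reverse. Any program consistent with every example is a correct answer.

take(4) | swapcase | reverse

Check, running the answer program on each example:
  "dycvsixerv" -> "dycv" -> "DYCV" -> "VCYD"
  "nnxemb" -> "nnxe" -> "NNXE" -> "EXNN"
  "vyc" -> "vyc" -> "VYC" -> "CYV"
  "sdtruzbb" -> "sdtr" -> "SDTR" -> "RTDS"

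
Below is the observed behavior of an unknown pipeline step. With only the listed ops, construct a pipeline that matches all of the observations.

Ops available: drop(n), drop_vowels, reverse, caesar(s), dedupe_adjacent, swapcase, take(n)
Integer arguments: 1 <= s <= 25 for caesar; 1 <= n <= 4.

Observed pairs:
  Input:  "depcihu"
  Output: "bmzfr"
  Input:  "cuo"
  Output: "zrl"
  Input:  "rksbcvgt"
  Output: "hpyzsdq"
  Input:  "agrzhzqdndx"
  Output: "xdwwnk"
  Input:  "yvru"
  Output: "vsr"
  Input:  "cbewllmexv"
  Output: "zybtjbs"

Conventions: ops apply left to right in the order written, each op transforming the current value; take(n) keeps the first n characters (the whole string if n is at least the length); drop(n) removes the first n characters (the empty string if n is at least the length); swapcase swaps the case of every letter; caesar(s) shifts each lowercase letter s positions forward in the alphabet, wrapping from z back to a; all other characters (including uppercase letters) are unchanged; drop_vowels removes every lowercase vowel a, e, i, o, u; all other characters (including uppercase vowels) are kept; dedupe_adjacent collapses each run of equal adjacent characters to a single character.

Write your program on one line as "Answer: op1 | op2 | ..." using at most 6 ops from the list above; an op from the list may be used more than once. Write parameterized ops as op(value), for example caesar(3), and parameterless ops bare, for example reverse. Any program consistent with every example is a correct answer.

reverse | dedupe_adjacent | caesar(23) | drop_vowels | reverse

Check, running the answer program on each example:
  "depcihu" -> "uhicped" -> "uhicped" -> "refzmba" -> "rfzmb" -> "bmzfr"
  "cuo" -> "ouc" -> "ouc" -> "lrz" -> "lrz" -> "zrl"
  "rksbcvgt" -> "tgvcbskr" -> "tgvcbskr" -> "qdszypho" -> "qdszyph" -> "hpyzsdq"
  "agrzhzqdndx" -> "xdndqzhzrga" -> "xdndqzhzrga" -> "uakanwewodx" -> "knwwdx" -> "xdwwnk"
  "yvru" -> "urvy" -> "urvy" -> "rosv" -> "rsv" -> "vsr"
  "cbewllmexv" -> "vxemllwebc" -> "vxemlwebc" -> "subjitbyz" -> "sbjtbyz" -> "zybtjbs"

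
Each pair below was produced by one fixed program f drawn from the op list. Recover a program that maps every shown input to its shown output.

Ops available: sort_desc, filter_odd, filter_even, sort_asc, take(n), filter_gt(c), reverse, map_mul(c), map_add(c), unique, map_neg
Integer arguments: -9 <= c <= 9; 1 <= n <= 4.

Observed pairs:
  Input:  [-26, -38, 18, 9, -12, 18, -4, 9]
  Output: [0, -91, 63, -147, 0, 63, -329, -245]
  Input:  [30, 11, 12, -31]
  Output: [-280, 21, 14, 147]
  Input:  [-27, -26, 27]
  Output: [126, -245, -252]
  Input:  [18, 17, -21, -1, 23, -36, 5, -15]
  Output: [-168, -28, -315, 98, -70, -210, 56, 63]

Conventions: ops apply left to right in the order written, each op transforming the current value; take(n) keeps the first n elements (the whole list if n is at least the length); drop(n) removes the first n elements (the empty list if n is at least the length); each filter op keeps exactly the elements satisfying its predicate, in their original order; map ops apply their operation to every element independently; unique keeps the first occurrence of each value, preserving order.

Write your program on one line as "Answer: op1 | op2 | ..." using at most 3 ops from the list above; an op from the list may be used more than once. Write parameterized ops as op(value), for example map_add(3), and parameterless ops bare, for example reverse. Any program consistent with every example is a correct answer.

map_add(-9) | map_mul(7) | reverse

Check, running the answer program on each example:
  [-26, -38, 18, 9, -12, 18, -4, 9] -> [-35, -47, 9, 0, -21, 9, -13, 0] -> [-245, -329, 63, 0, -147, 63, -91, 0] -> [0, -91, 63, -147, 0, 63, -329, -245]
  [30, 11, 12, -31] -> [21, 2, 3, -40] -> [147, 14, 21, -280] -> [-280, 21, 14, 147]
  [-27, -26, 27] -> [-36, -35, 18] -> [-252, -245, 126] -> [126, -245, -252]
  [18, 17, -21, -1, 23, -36, 5, -15] -> [9, 8, -30, -10, 14, -45, -4, -24] -> [63, 56, -210, -70, 98, -315, -28, -168] -> [-168, -28, -315, 98, -70, -210, 56, 63]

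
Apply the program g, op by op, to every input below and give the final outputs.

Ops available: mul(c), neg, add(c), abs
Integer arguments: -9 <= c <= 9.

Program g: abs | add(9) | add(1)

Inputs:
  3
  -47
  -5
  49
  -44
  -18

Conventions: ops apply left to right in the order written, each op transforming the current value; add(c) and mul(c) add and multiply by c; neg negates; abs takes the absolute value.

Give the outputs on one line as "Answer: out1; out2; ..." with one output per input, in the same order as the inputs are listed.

Execution, op by op:
  3 -> 3 -> 12 -> 13
  -47 -> 47 -> 56 -> 57
  -5 -> 5 -> 14 -> 15
  49 -> 49 -> 58 -> 59
  -44 -> 44 -> 53 -> 54
  -18 -> 18 -> 27 -> 28

13; 57; 15; 59; 54; 28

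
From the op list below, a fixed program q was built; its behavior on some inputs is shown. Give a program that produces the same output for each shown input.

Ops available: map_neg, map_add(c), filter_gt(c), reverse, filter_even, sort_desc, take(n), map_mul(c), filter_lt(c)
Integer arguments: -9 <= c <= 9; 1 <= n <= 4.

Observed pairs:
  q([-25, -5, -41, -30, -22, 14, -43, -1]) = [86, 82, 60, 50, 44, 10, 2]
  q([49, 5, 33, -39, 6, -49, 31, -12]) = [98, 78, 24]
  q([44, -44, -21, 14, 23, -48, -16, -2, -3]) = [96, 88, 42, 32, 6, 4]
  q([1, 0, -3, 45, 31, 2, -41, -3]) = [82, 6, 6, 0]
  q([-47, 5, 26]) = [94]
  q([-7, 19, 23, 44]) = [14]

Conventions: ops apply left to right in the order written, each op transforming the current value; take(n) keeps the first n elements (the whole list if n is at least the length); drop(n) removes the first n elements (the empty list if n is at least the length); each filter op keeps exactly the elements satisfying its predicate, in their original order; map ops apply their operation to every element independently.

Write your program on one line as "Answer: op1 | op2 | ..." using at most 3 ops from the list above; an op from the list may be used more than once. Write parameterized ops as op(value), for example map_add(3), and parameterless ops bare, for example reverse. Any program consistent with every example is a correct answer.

map_mul(-2) | sort_desc | filter_gt(-1)

Check, running the answer program on each example:
  [-25, -5, -41, -30, -22, 14, -43, -1] -> [50, 10, 82, 60, 44, -28, 86, 2] -> [86, 82, 60, 50, 44, 10, 2, -28] -> [86, 82, 60, 50, 44, 10, 2]
  [49, 5, 33, -39, 6, -49, 31, -12] -> [-98, -10, -66, 78, -12, 98, -62, 24] -> [98, 78, 24, -10, -12, -62, -66, -98] -> [98, 78, 24]
  [44, -44, -21, 14, 23, -48, -16, -2, -3] -> [-88, 88, 42, -28, -46, 96, 32, 4, 6] -> [96, 88, 42, 32, 6, 4, -28, -46, -88] -> [96, 88, 42, 32, 6, 4]
  [1, 0, -3, 45, 31, 2, -41, -3] -> [-2, 0, 6, -90, -62, -4, 82, 6] -> [82, 6, 6, 0, -2, -4, -62, -90] -> [82, 6, 6, 0]
  [-47, 5, 26] -> [94, -10, -52] -> [94, -10, -52] -> [94]
  [-7, 19, 23, 44] -> [14, -38, -46, -88] -> [14, -38, -46, -88] -> [14]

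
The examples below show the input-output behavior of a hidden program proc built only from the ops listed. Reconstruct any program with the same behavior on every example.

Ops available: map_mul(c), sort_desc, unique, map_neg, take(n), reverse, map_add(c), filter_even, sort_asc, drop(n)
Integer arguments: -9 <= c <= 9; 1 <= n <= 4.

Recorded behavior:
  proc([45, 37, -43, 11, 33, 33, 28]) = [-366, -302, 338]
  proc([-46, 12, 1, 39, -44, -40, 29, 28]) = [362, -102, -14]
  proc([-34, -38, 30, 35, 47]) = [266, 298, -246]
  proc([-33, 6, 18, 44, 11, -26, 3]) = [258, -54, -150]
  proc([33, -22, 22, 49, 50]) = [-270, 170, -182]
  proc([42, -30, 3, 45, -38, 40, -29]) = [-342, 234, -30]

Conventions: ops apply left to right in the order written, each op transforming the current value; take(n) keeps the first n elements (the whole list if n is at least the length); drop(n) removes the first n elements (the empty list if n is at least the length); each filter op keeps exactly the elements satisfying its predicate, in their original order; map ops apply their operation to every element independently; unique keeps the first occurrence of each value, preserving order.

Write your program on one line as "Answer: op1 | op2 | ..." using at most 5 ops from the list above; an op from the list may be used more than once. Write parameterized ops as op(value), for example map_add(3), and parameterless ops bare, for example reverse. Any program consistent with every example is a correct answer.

take(3) | map_mul(8) | map_neg | map_add(-6)

Check, running the answer program on each example:
  [45, 37, -43, 11, 33, 33, 28] -> [45, 37, -43] -> [360, 296, -344] -> [-360, -296, 344] -> [-366, -302, 338]
  [-46, 12, 1, 39, -44, -40, 29, 28] -> [-46, 12, 1] -> [-368, 96, 8] -> [368, -96, -8] -> [362, -102, -14]
  [-34, -38, 30, 35, 47] -> [-34, -38, 30] -> [-272, -304, 240] -> [272, 304, -240] -> [266, 298, -246]
  [-33, 6, 18, 44, 11, -26, 3] -> [-33, 6, 18] -> [-264, 48, 144] -> [264, -48, -144] -> [258, -54, -150]
  [33, -22, 22, 49, 50] -> [33, -22, 22] -> [264, -176, 176] -> [-264, 176, -176] -> [-270, 170, -182]
  [42, -30, 3, 45, -38, 40, -29] -> [42, -30, 3] -> [336, -240, 24] -> [-336, 240, -24] -> [-342, 234, -30]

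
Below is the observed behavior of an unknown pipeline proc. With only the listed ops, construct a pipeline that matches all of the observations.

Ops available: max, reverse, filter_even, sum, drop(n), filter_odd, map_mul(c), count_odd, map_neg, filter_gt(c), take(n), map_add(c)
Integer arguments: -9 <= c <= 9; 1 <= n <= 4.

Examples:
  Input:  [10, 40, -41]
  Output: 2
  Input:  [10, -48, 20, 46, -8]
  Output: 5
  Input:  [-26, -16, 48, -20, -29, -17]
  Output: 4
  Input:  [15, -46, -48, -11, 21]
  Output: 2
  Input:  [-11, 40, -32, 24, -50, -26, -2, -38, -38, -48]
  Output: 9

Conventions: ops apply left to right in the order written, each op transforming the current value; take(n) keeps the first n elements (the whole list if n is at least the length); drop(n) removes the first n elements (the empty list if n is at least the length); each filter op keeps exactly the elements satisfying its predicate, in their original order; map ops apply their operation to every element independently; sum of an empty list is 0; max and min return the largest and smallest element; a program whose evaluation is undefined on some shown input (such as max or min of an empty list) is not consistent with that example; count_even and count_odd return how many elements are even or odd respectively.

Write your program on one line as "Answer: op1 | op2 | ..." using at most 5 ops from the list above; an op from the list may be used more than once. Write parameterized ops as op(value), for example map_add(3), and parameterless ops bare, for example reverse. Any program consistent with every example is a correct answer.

map_neg | map_add(5) | filter_odd | map_neg | count_odd

Check, running the answer program on each example:
  [10, 40, -41] -> [-10, -40, 41] -> [-5, -35, 46] -> [-5, -35] -> [5, 35] -> 2
  [10, -48, 20, 46, -8] -> [-10, 48, -20, -46, 8] -> [-5, 53, -15, -41, 13] -> [-5, 53, -15, -41, 13] -> [5, -53, 15, 41, -13] -> 5
  [-26, -16, 48, -20, -29, -17] -> [26, 16, -48, 20, 29, 17] -> [31, 21, -43, 25, 34, 22] -> [31, 21, -43, 25] -> [-31, -21, 43, -25] -> 4
  [15, -46, -48, -11, 21] -> [-15, 46, 48, 11, -21] -> [-10, 51, 53, 16, -16] -> [51, 53] -> [-51, -53] -> 2
  [-11, 40, -32, 24, -50, -26, -2, -38, -38, -48] -> [11, -40, 32, -24, 50, 26, 2, 38, 38, 48] -> [16, -35, 37, -19, 55, 31, 7, 43, 43, 53] -> [-35, 37, -19, 55, 31, 7, 43, 43, 53] -> [35, -37, 19, -55, -31, -7, -43, -43, -53] -> 9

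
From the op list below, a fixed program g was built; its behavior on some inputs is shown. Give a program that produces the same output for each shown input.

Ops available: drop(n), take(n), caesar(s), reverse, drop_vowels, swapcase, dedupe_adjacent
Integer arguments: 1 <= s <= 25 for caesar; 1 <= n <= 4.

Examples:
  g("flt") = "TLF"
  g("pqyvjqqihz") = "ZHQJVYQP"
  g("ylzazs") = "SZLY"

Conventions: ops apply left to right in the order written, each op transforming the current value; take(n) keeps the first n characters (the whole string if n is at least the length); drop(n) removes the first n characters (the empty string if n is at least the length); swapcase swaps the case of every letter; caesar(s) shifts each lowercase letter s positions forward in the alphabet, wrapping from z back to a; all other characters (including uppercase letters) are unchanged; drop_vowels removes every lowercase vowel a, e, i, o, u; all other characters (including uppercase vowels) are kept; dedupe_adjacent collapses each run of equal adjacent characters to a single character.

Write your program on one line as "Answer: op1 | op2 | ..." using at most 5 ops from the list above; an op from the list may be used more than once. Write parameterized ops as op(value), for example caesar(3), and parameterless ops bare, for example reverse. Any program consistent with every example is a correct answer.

drop_vowels | reverse | dedupe_adjacent | swapcase

Check, running the answer program on each example:
  "flt" -> "flt" -> "tlf" -> "tlf" -> "TLF"
  "pqyvjqqihz" -> "pqyvjqqhz" -> "zhqqjvyqp" -> "zhqjvyqp" -> "ZHQJVYQP"
  "ylzazs" -> "ylzzs" -> "szzly" -> "szly" -> "SZLY"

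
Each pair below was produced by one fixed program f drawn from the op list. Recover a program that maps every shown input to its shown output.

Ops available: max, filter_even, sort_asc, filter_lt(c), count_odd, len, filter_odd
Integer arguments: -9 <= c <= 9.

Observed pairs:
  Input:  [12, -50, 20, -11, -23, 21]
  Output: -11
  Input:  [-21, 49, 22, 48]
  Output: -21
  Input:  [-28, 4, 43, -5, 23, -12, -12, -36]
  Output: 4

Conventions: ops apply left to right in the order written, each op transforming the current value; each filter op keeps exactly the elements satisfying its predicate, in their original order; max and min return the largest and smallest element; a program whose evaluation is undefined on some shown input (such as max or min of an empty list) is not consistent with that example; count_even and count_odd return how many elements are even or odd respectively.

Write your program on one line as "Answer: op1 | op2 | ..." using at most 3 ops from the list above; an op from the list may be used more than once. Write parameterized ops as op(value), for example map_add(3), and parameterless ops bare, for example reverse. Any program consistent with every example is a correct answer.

sort_asc | filter_lt(8) | max

Check, running the answer program on each example:
  [12, -50, 20, -11, -23, 21] -> [-50, -23, -11, 12, 20, 21] -> [-50, -23, -11] -> -11
  [-21, 49, 22, 48] -> [-21, 22, 48, 49] -> [-21] -> -21
  [-28, 4, 43, -5, 23, -12, -12, -36] -> [-36, -28, -12, -12, -5, 4, 23, 43] -> [-36, -28, -12, -12, -5, 4] -> 4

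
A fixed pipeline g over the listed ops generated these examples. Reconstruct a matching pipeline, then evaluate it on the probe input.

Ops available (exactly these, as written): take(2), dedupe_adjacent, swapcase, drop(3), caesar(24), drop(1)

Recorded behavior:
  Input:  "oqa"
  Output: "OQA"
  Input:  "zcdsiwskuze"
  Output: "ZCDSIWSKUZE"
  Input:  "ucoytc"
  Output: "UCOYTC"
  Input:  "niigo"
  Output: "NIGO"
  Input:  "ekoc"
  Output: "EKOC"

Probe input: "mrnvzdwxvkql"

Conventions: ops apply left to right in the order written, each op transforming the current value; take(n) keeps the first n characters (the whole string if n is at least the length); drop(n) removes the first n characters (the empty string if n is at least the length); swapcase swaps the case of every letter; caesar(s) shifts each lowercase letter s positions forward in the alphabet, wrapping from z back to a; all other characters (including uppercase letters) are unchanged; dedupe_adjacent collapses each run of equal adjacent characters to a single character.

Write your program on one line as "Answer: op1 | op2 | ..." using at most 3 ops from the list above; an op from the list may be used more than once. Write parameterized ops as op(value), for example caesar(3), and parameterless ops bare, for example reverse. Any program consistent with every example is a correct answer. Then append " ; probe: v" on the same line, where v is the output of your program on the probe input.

dedupe_adjacent | swapcase ; probe: "MRNVZDWXVKQL"

Check, running the answer program on each example:
  "oqa" -> "oqa" -> "OQA"
  "zcdsiwskuze" -> "zcdsiwskuze" -> "ZCDSIWSKUZE"
  "ucoytc" -> "ucoytc" -> "UCOYTC"
  "niigo" -> "nigo" -> "NIGO"
  "ekoc" -> "ekoc" -> "EKOC"
  probe: "mrnvzdwxvkql" -> "mrnvzdwxvkql" -> "MRNVZDWXVKQL"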